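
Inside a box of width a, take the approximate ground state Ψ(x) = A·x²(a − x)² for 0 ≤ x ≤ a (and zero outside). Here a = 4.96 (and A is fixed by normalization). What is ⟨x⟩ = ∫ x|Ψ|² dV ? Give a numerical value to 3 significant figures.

⟨x⟩ ≈ 2.48

By definition ⟨x⟩ = ∫ x |Ψ(x)|² dx.
Expanding the polynomial and integrating term by term, evaluating both integrals, ⟨x⟩ = a/2.
With a = 4.96, ⟨x⟩ = 2.480.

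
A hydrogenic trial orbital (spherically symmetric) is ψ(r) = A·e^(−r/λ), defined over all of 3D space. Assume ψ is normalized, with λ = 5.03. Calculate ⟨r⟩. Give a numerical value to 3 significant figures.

⟨r⟩ = ∫ r |ψ|² 4πr² dr over the full domain.
Recall ∫₀^∞ r^m e^(−r/β) dr = m!·β^(m+1), since the A² factors cancel between numerator and denominator, ⟨r⟩ = 3·λ/2.
With λ = 5.03, ⟨r⟩ = 7.545.

⟨r⟩ ≈ 7.55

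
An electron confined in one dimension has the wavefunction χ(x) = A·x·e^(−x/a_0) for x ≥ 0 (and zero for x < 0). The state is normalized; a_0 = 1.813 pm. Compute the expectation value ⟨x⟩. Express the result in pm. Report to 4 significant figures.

⟨x⟩ ≈ 2.720 pm

By definition ⟨x⟩ = ∫ x |χ(x)|² dx.
Evaluating both integrals, ⟨x⟩ = 3·a_0/2.
Putting a_0 = 1.813 gives 2.7195.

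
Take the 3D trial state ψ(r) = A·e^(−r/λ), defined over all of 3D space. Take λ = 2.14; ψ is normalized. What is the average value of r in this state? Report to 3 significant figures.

⟨r⟩ = ∫ r |ψ|² 4πr² dr over the full domain.
With ∫₀^∞ r^3 e^(−αr) dr = 3!/α^4, evaluating both integrals, ⟨r⟩ = 3·λ/2.
Putting λ = 2.14 gives 3.210.

⟨r⟩ ≈ 3.21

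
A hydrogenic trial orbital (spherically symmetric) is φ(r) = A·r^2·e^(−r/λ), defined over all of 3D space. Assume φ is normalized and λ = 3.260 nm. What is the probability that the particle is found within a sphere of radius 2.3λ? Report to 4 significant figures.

P ≈ 0.1820

P = ∫ |φ|² 4πr² dr over r ≤ 2.3λ.
A² is fixed by ∫₀^∞ 4πr²|φ|² dr = 1, i.e. A² = (45·π·λ^7/2)^(−1).
Substituting u = r/λ, A², 4π and the length scale all cancel in the ratio: P = ∫_{0}^{2.3} u^6·e^(-2·u) du / ∫_{0}^{∞} u^6·e^(-2·u) du.
An antiderivative of u^6·e^(-2·u) is -(4·u^6 + 12·u^5 + 30·u^4 + 60·u^3 + 90·u^2 + 90·u + 45)·e^(-2·u)/8; evaluating from 0 to 2.3 gives ≈ 1.02359, while the full integral is 45/8.
Taking the ratio yields P = 0.18197.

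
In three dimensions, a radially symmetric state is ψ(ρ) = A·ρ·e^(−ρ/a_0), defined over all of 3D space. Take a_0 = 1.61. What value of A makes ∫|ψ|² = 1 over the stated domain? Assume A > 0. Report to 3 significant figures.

A ≈ 0.0990

Normalization requires ∫|ψ|² 4πρ² dρ = 1, integrated from 0 to ∞.
In 3D with spherical symmetry the volume element is 4πρ² dρ.
Using ∫₀^∞ ρⁿ e^(−αρ) dρ = n!/αⁿ⁺¹, carrying out the integral gives A² · 3·π·a_0^5.
Setting this equal to 1 gives A² = 1/(3·π·a_0^5).
Plugging in a_0 = 1.61 yields A = 0.09904.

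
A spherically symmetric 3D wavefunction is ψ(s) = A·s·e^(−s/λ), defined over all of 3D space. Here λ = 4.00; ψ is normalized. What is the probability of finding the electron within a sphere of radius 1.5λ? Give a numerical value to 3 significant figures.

P ≈ 0.185

P = ∫ |ψ|² 4πs² ds over s ≤ 1.5λ.
The full normalization integral is A²·[3·π·λ^5] = 1, fixing A².
Let u = s/λ; then A², 4π and the length scale all cancel, so P = ∫_{0}^{1.5} u^4·e^(-2·u) du ÷ ∫_{0}^{∞} u^4·e^(-2·u) du.
With ∫ u^4·e^(-2·u) du = -(u^4/2 + u^3 + 3·u^2/2 + 3·u/2 + 3/4)·e^(-2·u) + C, the region integral is 3/4 - 393·e^(-3)/32 and the full one is 3/4.
The region integral divided by the full integral gives P = 0.1847.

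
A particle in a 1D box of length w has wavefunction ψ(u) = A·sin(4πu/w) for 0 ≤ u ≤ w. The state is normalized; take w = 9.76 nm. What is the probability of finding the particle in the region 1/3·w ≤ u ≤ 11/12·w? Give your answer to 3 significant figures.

P = ∫_{1/3·w}^{11/12·w} |ψ(u)|² du.
The normalization integral ∫|ψ|²du over the whole domain equals w/2·A², and A² cancels in the ratio.
Substituting t = u/w, A² and the length scale cancel in the ratio: P = ∫_{1/3}^{11/12} sin(4·π·t)^2 dt / ∫_{0}^{1} sin(4·π·t)^2 dt.
With ∫ sin(4·π·t)^2 dt = t/2 - sin(4·π·t)·cos(4·π·t)/(8·π) + C, the region integral is √(3)/(16·π) + 7/24 and the full one is 1/2.
This works out to P = √(3)/(8·π) + 7/12.

P ≈ 0.652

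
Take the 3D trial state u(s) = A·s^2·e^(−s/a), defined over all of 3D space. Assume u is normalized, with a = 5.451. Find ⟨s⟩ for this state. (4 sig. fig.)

By definition ⟨s⟩ = ∫ s |u(s)|² 4πs² ds.
Recall ∫₀^∞ s^m e^(−s/β) ds = m!·β^(m+1), since the A² factors cancel between numerator and denominator, ⟨s⟩ = 7·a/2.
With a = 5.451, ⟨s⟩ = 19.079.

⟨s⟩ ≈ 19.08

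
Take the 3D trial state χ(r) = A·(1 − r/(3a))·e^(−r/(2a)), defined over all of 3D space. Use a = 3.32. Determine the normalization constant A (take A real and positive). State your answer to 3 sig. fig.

A ≈ 0.0571

The normalization condition is ∫|χ|² 4πr² dr = 1 from 0 to ∞.
In 3D with spherical symmetry the volume element is 4πr² dr.
Recall ∫₀^∞ r^m e^(−r/β) dr = m!·β^(m+1), carrying out the integral gives A² · 8·π·a^3/3.
Setting this equal to 1 gives A² = 1/(8·π·a^3/3).
With a = 3.32: A² = 0.003262 and A = 0.05711.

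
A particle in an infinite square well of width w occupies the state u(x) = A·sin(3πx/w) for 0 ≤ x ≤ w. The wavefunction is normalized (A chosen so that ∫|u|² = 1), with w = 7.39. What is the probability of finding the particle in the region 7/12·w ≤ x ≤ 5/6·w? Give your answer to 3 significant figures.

|u|² is the probability density, so P = ∫_{7/12·w}^{5/6·w} |u|² dx.
Since A² = 1/(w/2), this is the region integral divided by the full normalization integral.
In terms of t = x/w (A² and the length scale cancel between numerator and denominator), P = [∫_{7/12}^{5/6} sin(3·π·t)^2 dt] / [∫_{0}^{1} sin(3·π·t)^2 dt].
An antiderivative of sin(3·π·t)^2 is t/2 - sin(6·π·t)/(12·π); evaluating from 7/12 to 5/6 gives 1/8 - 1/(12·π), while the full integral is 1/2.
Evaluating gives P = (-2 + 3·π)/(12·π).

P ≈ 0.197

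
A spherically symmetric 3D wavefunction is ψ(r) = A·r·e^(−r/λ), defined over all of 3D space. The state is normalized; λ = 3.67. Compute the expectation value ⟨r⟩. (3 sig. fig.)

The expectation value is the |ψ|²-weighted average of r: ∫ r|ψ|² 4πr² dr.
With ∫₀^∞ r^5 e^(−αr) dr = 5!/α^6, evaluating both integrals, ⟨r⟩ = 5·λ/2.
Putting λ = 3.67 gives 9.175.

⟨r⟩ ≈ 9.18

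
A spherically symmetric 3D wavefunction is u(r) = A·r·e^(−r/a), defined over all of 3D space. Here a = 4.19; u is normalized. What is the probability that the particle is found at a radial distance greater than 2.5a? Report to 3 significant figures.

P ≈ 0.440

Integrate the radial probability density 4πr²|u|² over r > 2.5a.
A² is fixed by ∫₀^∞ 4πr²|u|² dr = 1, i.e. A² = (3·π·a^5)^(−1).
Let t = r/a; then A², 4π and the length scale all cancel, so P = ∫_{2.5}^{∞} t^4·e^(-2·t) dt ÷ ∫_{0}^{∞} t^4·e^(-2·t) dt.
With ∫ t^4·e^(-2·t) dt = -(t^4/2 + t^3 + 3·t^2/2 + 3·t/2 + 3/4)·e^(-2·t) + C, the region integral is 1569·e^(-5)/32 and the full one is 3/4.
Taking the ratio yields P = 0.4405.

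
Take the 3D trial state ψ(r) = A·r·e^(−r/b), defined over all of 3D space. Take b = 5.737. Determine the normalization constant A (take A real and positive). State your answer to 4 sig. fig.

A ≈ 0.004132

We need A² ∫|f|² 4πr² dr = 1, taking the integral from 0 to ∞.
Carrying out the integral gives A² · 3·π·b^5.
Hence A² = 1/[3·π·b^5].
With b = 5.737: A² = 0.000017073 and A = 0.0041319.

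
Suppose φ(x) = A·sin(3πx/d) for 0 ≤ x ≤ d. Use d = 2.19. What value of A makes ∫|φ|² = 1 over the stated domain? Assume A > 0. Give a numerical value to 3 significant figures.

Normalization requires ∫|φ|² dx = 1, integrated from 0 to d.
With φ = A·sin(3πx/d), the integral evaluates to A²·[d/2].
Setting this equal to 1 gives A² = 1/(d/2).
Substituting d = 2.19 gives A² = 0.9132, so A = 0.9556.

A ≈ 0.956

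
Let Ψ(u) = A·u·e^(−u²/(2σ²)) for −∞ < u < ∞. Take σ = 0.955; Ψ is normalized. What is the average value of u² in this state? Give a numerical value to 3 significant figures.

⟨u^2⟩ ≈ 1.37

By definition ⟨u²⟩ = ∫ u^2 |Ψ(u)|² du.
The ratio of the moment integral to the normalization integral gives ⟨u²⟩ = 3·σ^2/2.
With σ = 0.955, ⟨u^2⟩ = 1.368.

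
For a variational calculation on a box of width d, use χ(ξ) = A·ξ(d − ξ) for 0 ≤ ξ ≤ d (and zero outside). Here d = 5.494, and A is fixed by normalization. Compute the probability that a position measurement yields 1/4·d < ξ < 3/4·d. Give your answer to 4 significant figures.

P ≈ 0.7930

The probability is P = ∫ |χ|² dξ over [1/4·d, 3/4·d].
The normalization integral ∫|χ|²dξ over the whole domain equals d^5/30·A², and A² cancels in the ratio.
In terms of u = ξ/d (A² and the length scale cancel between numerator and denominator), P = [∫_{1/4}^{3/4} u^2·(1 - u)^2 du] / [∫_{0}^{1} u^2·(1 - u)^2 du].
An antiderivative of u^2·(1 - u)^2 is u^3·(6·u^2 - 15·u + 10)/30; evaluating from 1/4 to 3/4 gives 203/7680, while the full integral is 1/30.
Taking the ratio, P = 203/256.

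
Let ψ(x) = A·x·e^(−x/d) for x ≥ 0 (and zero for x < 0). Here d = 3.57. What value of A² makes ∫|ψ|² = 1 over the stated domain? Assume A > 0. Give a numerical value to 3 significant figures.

A^2 ≈ 0.0879

We need A² ∫|f|² dx = 1, taking the integral from 0 to ∞.
Using ∫₀^∞ xⁿ e^(−αx) dx = n!/αⁿ⁺¹, ∫|ψ|² dx = A²·(d^3/4).
With d = 3.57: A² = 0.08791 and A = 0.2965.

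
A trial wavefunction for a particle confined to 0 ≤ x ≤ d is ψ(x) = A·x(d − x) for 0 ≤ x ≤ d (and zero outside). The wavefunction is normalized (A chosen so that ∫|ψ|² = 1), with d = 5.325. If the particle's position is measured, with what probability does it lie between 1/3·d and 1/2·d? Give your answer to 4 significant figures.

P ≈ 0.2901

P = ∫_{1/3·d}^{1/2·d} |ψ(x)|² dx.
The normalization integral ∫|ψ|²dx over the whole domain equals d^5/30·A², and A² cancels in the ratio.
Let u = x/d; then A² and the length scale cancel, so P = ∫_{1/3}^{1/2} u^2·(1 - u)^2 du ÷ ∫_{0}^{1} u^2·(1 - u)^2 du.
With ∫ u^2·(1 - u)^2 du = u^3·(6·u^2 - 15·u + 10)/30 + C, the region integral is 47/4860 and the full one is 1/30.
Evaluating gives P = 47/162.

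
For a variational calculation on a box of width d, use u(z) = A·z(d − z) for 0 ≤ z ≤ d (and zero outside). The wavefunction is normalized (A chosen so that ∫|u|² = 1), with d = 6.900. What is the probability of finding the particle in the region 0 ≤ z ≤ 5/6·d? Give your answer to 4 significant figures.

|u|² is the probability density, so P = ∫_{0}^{5/6·d} |u|² dz.
Since A² = 1/(d^5/30), this is the region integral divided by the full normalization integral.
Substituting t = z/d, A² and the length scale cancel in the ratio: P = ∫_{0}^{5/6} t^2·(1 - t)^2 dt / ∫_{0}^{1} t^2·(1 - t)^2 dt.
An antiderivative of t^2·(1 - t)^2 is t^3·(6·t^2 - 15·t + 10)/30; evaluating from 0 to 5/6 gives 125/3888, while the full integral is 1/30.
The result is P = 625/648.

P ≈ 0.9645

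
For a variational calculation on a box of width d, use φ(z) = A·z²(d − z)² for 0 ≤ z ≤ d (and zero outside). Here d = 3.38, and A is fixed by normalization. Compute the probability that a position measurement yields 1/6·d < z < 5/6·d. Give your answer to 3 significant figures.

The probability is P = ∫ |φ|² dz over [1/6·d, 5/6·d].
The normalization integral ∫|φ|²dz over the whole domain equals d^9/630·A², and A² cancels in the ratio.
In terms of u = z/d (A² and the length scale cancel between numerator and denominator), P = [∫_{1/6}^{5/6} u^4·(1 - u)^4 du] / [∫_{0}^{1} u^4·(1 - u)^4 du].
An antiderivative of u^4·(1 - u)^4 is u^5·(70·u^4 - 315·u^3 + 540·u^2 - 420·u + 126)/630; evaluating from 1/6 to 5/6 gives ≈ 0.0015589, while the full integral is 1/630.
Evaluating gives P = 0.9821.

P ≈ 0.982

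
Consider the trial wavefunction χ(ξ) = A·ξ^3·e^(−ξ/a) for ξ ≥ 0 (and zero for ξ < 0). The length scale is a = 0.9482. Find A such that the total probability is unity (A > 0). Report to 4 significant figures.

Require ∫ |χ|² dξ = 1 over the whole domain.
With χ = A·ξ^3·e^(−ξ/a), the integral evaluates to A²·[45·a^7/8].
Hence A² = 1/[45·a^7/8].
With a = 0.9482: A² = 0.25798 and A = 0.50791.

A ≈ 0.5079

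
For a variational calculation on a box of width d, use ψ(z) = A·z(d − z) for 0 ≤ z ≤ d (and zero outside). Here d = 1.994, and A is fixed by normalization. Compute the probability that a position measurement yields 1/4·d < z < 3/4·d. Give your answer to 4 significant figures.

P ≈ 0.7930

|ψ|² is the probability density, so P = ∫_{1/4·d}^{3/4·d} |ψ|² dz.
Since A² = 1/(d^5/30), this is the region integral divided by the full normalization integral.
In terms of u = z/d (A² and the length scale cancel between numerator and denominator), P = [∫_{1/4}^{3/4} u^2·(1 - u)^2 du] / [∫_{0}^{1} u^2·(1 - u)^2 du].
With ∫ u^2·(1 - u)^2 du = u^3·(6·u^2 - 15·u + 10)/30 + C, the region integral is 203/7680 and the full one is 1/30.
Taking the ratio, P = 203/256.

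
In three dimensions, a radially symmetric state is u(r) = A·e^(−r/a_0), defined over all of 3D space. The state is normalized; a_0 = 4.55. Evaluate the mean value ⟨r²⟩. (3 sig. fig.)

The expectation value is the |u|²-weighted average of r^2: ∫ r^2|u|² 4πr² dr.
With ∫₀^∞ r^4 e^(−αr) dr = 4!/α^5, the ratio of the moment integral to the normalization integral gives ⟨r²⟩ = 3·a_0^2.
With a_0 = 4.55, ⟨r^2⟩ = 62.11.

⟨r^2⟩ ≈ 62.1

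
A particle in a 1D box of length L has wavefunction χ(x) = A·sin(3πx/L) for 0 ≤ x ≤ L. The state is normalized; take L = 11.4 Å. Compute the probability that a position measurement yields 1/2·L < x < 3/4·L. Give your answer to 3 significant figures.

P ≈ 0.197

The probability is P = ∫ |χ|² dx over [1/2·L, 3/4·L].
With A² fixed by ∫|χ|² = 1, i.e. A² = (L/2)^(−1), substitute and integrate.
Let u = x/L; then A² and the length scale cancel, so P = ∫_{1/2}^{3/4} sin(3·π·u)^2 du ÷ ∫_{0}^{1} sin(3·π·u)^2 du.
With ∫ sin(3·π·u)^2 du = u/2 - sin(6·π·u)/(12·π) + C, the region integral is 1/8 - 1/(12·π) and the full one is 1/2.
The result is P = (-2 + 3·π)/(12·π).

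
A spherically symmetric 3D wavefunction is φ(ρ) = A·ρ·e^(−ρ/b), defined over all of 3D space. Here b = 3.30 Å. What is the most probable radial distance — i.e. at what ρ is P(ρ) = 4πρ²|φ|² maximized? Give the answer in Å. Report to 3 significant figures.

ρ ≈ 6.60 Å

The maximum of P(ρ) = 4πρ²|φ|² occurs where its derivative vanishes.
This gives ρ = 2·b.
With b = 3.30, the most probable radial distance is 6.600 Å.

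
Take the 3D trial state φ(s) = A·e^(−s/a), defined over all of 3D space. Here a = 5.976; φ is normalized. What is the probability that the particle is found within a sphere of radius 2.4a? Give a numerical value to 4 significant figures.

P ≈ 0.8575

P = ∫ |φ|² 4πs² ds over s ≤ 2.4a.
Normalization gives A² = 1/(π·a^3).
Substituting u = s/a, A², 4π and the length scale all cancel in the ratio: P = ∫_{0}^{2.4} u^2·e^(-2·u) du / ∫_{0}^{∞} u^2·e^(-2·u) du.
An antiderivative of u^2·e^(-2·u) is -(2·u^2 + 2·u + 1)·e^(-2·u)/4; evaluating from 0 to 2.4 gives 1/4 - 433·e^(-24/5)/100, while the full integral is 1/4.
This evaluates to P = 0.85746.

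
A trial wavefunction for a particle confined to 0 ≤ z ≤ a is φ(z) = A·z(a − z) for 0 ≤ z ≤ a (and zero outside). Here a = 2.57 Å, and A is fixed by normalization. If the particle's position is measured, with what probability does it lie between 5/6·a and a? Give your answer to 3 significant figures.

|φ|² is the probability density, so P = ∫_{5/6·a}^{a} |φ|² dz.
The normalization integral ∫|φ|²dz over the whole domain equals a^5/30·A², and A² cancels in the ratio.
Let u = z/a; then A² and the length scale cancel, so P = ∫_{5/6}^{1} u^2·(1 - u)^2 du ÷ ∫_{0}^{1} u^2·(1 - u)^2 du.
An antiderivative of u^2·(1 - u)^2 is u^3·(6·u^2 - 15·u + 10)/30; evaluating from 5/6 to 1 gives ≈ 0.0011831, while the full integral is 1/30.
This works out to P = 23/648.

P ≈ 0.0355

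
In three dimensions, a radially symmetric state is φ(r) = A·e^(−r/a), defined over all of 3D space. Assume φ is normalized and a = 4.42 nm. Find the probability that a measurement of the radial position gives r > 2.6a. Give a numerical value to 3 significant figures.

With dV = 4πr²dr, the probability is ∫|φ|² dV over r > 2.6a.
A² is fixed by ∫₀^∞ 4πr²|φ|² dr = 1, i.e. A² = (π·a^3)^(−1).
In terms of u = r/a (A², 4π and the length scale all cancel between numerator and denominator), P = [∫_{2.6}^{∞} u^2·e^(-2·u) du] / [∫_{0}^{∞} u^2·e^(-2·u) du].
Using ∫ u^2·e^(-2·u) du = -(2·u^2 + 2·u + 1)·e^(-2·u)/4, the numerator is 493·e^(-26/5)/100 and the denominator is 1/4.
The region integral divided by the full integral gives P = 0.1088.

P ≈ 0.109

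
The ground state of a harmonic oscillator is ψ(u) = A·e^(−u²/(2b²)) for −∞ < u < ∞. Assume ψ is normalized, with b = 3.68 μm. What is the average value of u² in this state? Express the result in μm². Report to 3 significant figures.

⟨u²⟩ = ∫ u^2 |ψ|² du over the full domain.
With ∫_{−∞}^{∞} u^(2m) e^(−αu²) du = (2m−1)!!·√π / (2^m α^(m+1/2)), evaluating both integrals, ⟨u²⟩ = b^2/2.
Putting b = 3.68 gives 6.771.

⟨u^2⟩ ≈ 6.77 μm^2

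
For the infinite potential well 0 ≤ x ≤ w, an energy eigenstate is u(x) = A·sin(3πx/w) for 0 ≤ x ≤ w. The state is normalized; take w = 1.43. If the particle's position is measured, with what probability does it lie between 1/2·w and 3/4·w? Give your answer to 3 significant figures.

P ≈ 0.197

P = ∫_{1/2·w}^{3/4·w} |u(x)|² dx.
With A² fixed by ∫|u|² = 1, i.e. A² = (w/2)^(−1), substitute and integrate.
Let t = x/w; then A² and the length scale cancel, so P = ∫_{1/2}^{3/4} sin(3·π·t)^2 dt ÷ ∫_{0}^{1} sin(3·π·t)^2 dt.
Using ∫ sin(3·π·t)^2 dt = t/2 - sin(6·π·t)/(12·π), the numerator is 1/8 - 1/(12·π) and the denominator is 1/2.
Evaluating gives P = (-2 + 3·π)/(12·π).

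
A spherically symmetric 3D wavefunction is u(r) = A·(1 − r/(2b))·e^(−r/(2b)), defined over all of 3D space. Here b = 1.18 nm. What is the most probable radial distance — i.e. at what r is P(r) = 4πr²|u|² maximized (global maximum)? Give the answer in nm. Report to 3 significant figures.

Set d/dr [P(r) = 4πr²|u|²] = 0 and solve for r > 0.
Solving yields r = b·(√(5) + 3).
With b = 1.18, the most probable radial distance is 6.179 nm.

r ≈ 6.18 nm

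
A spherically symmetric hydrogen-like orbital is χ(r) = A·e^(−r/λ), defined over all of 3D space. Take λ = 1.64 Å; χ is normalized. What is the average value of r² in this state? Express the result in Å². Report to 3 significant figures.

⟨r²⟩ = ∫ r^2 |χ|² 4πr² dr over the full domain.
Evaluating both integrals, ⟨r²⟩ = 3·λ^2.
Putting λ = 1.64 gives 8.069.

⟨r^2⟩ ≈ 8.07 Å^2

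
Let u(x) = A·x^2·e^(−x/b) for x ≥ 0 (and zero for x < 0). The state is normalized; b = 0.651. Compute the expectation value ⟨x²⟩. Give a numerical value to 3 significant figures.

⟨x²⟩ = ∫ x^2 |u|² dx over the full domain.
Using ∫₀^∞ xⁿ e^(−αx) dx = n!/αⁿ⁺¹, the ratio of the moment integral to the normalization integral gives ⟨x²⟩ = 15·b^2/2.
Putting b = 0.651 gives 3.179.

⟨x^2⟩ ≈ 3.18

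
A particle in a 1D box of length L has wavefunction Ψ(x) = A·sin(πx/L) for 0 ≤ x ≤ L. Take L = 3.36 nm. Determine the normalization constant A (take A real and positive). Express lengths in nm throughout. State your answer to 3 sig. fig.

A ≈ 0.772 nm^(-1/2)

We need A² ∫|f|² dx = 1, taking the integral from 0 to L.
Using sin²θ = (1 − cos 2θ)/2, with Ψ = A·sin(πx/L), the integral evaluates to A²·[L/2].
Hence A² = 1/[L/2].
With L = 3.36: A² = 0.5952 and A = 0.7715.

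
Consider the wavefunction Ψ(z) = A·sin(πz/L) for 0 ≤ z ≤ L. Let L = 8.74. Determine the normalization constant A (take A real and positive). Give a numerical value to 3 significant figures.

The normalization condition is ∫|Ψ|² dz = 1 from 0 to L.
The integral (without the A² prefactor) comes out to L/2.
So A² = (L/2)^(−1).
With L = 8.74: A² = 0.2288 and A = 0.4784.

A ≈ 0.478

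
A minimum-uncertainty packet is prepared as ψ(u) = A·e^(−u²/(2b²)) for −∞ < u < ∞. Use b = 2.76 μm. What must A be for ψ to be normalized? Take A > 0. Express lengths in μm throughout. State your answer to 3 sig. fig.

We need A² ∫|f|² du = 1, taking the integral from −∞ to ∞.
With ∫_{−∞}^{∞} u^(2m) e^(−αu²) du = (2m−1)!!·√π / (2^m α^(m+1/2)), carrying out the integral gives A² · √(π)·b.
Setting this equal to 1 gives A² = 1/(√(π)·b).
With b = 2.76: A² = 0.2044 and A = 0.4521.

A ≈ 0.452 μm^(-1/2)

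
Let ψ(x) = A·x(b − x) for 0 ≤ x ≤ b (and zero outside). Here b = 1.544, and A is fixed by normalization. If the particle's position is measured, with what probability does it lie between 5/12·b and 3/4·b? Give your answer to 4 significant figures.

P ≈ 0.5499

The probability is P = ∫ |ψ|² dx over [5/12·b, 3/4·b].
With A² fixed by ∫|ψ|² = 1, i.e. A² = (b^5/30)^(−1), substitute and integrate.
Let u = x/b; then A² and the length scale cancel, so P = ∫_{5/12}^{3/4} u^2·(1 - u)^2 du ÷ ∫_{0}^{1} u^2·(1 - u)^2 du.
Using ∫ u^2·(1 - u)^2 du = u^3·(6·u^2 - 15·u + 10)/30, the numerator is ≈ 0.0183288 and the denominator is 1/30.
Taking the ratio, P = 0.54986.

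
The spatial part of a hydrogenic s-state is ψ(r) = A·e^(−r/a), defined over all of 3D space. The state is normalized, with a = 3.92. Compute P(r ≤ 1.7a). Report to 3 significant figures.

P ≈ 0.660

With dV = 4πr²dr, the probability is ∫|ψ|² dV over r ≤ 1.7a.
A² is fixed by ∫₀^∞ 4πr²|ψ|² dr = 1, i.e. A² = (π·a^3)^(−1).
In terms of u = r/a (A², 4π and the length scale all cancel between numerator and denominator), P = [∫_{0}^{1.7} u^2·e^(-2·u) du] / [∫_{0}^{∞} u^2·e^(-2·u) du].
With ∫ u^2·e^(-2·u) du = -(2·u^2 + 2·u + 1)·e^(-2·u)/4 + C, the region integral is 1/4 - 509·e^(-17/5)/200 and the full one is 1/4.
This evaluates to P = 0.6603.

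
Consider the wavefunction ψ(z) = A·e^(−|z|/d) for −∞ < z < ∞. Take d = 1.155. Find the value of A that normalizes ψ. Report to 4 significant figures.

A ≈ 0.9305

The normalization condition is ∫|ψ|² dz = 1 from −∞ to ∞.
∫|ψ|² dz = A²·(d).
Hence A² = 1/[d].
Plugging in d = 1.155 yields A = 0.93048.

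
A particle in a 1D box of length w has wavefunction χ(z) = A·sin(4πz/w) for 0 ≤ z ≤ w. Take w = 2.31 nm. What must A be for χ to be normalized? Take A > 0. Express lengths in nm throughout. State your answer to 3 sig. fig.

A ≈ 0.930 nm^(-1/2)

Normalization requires ∫|χ|² dz = 1, integrated from 0 to w.
With ∫₀^w sin²(nπz/w) dz = w/2, ∫|χ|² dz = A²·(w/2).
Hence A² = 1/[w/2].
Plugging in w = 2.31 yields A = 0.9305.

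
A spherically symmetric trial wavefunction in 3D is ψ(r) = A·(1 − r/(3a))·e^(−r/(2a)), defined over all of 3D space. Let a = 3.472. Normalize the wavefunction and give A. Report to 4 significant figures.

A ≈ 0.05340

The normalization condition is ∫|ψ|² 4πr² dr = 1 from 0 to ∞.
In 3D with spherical symmetry the volume element is 4πr² dr.
Carrying out the integral gives A² · 8·π·a^3/3.
So A² = (8·π·a^3/3)^(−1).
With a = 3.472: A² = 0.0028520 and A = 0.053404.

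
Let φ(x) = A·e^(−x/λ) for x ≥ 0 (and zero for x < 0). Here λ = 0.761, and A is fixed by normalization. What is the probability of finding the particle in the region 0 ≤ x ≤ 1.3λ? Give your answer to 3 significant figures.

P ≈ 0.926

P = ∫_{0}^{1.3λ} |φ(x)|² dx.
The normalization integral ∫|φ|²dx over the whole domain equals λ/2·A², and A² cancels in the ratio.
Substituting u = x/λ, A² and the length scale cancel in the ratio: P = ∫_{0}^{1.3} e^(-2·u) du / ∫_{0}^{∞} e^(-2·u) du.
An antiderivative of e^(-2·u) is -e^(-2·u)/2; evaluating from 0 to 1.3 gives 1/2 - e^(-13/5)/2, while the full integral is 1/2.
Taking the ratio, P = 0.9257.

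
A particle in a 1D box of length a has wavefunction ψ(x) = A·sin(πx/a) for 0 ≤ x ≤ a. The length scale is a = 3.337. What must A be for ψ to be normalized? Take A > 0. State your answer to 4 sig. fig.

We need A² ∫|f|² dx = 1, taking the integral from 0 to a.
With ∫₀^a sin²(nπx/a) dx = a/2, the integral (without the A² prefactor) comes out to a/2.
Plugging in a = 3.337 yields A = 0.77417.

A ≈ 0.7742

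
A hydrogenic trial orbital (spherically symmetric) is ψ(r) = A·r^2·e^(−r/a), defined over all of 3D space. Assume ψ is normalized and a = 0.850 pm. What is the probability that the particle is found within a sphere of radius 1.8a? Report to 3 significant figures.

With dV = 4πr²dr, the probability is ∫|ψ|² dV over r ≤ 1.8a.
The full normalization integral is A²·[45·π·a^7/2] = 1, fixing A².
Substituting u = r/a, A², 4π and the length scale all cancel in the ratio: P = ∫_{0}^{1.8} u^6·e^(-2·u) du / ∫_{0}^{∞} u^6·e^(-2·u) du.
An antiderivative of u^6·e^(-2·u) is -(4·u^6 + 12·u^5 + 30·u^4 + 60·u^3 + 90·u^2 + 90·u + 45)·e^(-2·u)/8; evaluating from 0 to 1.8 gives ≈ 0.41216, while the full integral is 45/8.
This evaluates to P = 0.07327.

P ≈ 0.0733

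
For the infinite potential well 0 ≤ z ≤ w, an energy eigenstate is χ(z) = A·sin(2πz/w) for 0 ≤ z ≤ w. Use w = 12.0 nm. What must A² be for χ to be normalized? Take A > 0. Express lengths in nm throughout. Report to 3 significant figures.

A^2 ≈ 0.167 nm^(-1)

Require ∫ |χ|² dz = 1 over the whole domain.
∫|χ|² dz = A²·(w/2).
So A² = (w/2)^(−1).
With w = 12.0: A² = 0.1667 and A = 0.4082.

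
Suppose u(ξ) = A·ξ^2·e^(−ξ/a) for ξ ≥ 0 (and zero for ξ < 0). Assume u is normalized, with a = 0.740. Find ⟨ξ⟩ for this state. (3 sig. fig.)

The expectation value is the |u|²-weighted average of ξ: ∫ ξ|u|² dξ.
The ratio of the moment integral to the normalization integral gives ⟨ξ⟩ = 5·a/2.
Putting a = 0.740 gives 1.850.

⟨ξ⟩ ≈ 1.85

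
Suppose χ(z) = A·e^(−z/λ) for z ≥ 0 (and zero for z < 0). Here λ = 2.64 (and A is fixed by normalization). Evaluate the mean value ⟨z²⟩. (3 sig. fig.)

⟨z^2⟩ ≈ 3.48

The expectation value is the |χ|²-weighted average of z^2: ∫ z^2|χ|² dz.
Evaluating both integrals, ⟨z²⟩ = λ^2/2.
Putting λ = 2.64 gives 3.485.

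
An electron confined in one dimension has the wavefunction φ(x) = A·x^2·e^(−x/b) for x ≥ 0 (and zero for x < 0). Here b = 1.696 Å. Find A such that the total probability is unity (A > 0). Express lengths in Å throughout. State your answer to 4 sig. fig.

Require ∫ |φ|² dx = 1 over the whole domain.
The integral (without the A² prefactor) comes out to 3·b^5/4.
Plugging in b = 1.696 yields A = 0.30825.

A ≈ 0.3083 Å^(-5/2)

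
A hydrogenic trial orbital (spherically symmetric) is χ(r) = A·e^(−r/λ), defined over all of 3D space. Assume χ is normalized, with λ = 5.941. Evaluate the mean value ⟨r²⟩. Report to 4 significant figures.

⟨r²⟩ = ∫ r^2 |χ|² 4πr² dr over the full domain.
The ratio of the moment integral to the normalization integral gives ⟨r²⟩ = 3·λ^2.
With λ = 5.941, ⟨r^2⟩ = 105.89.

⟨r^2⟩ ≈ 105.9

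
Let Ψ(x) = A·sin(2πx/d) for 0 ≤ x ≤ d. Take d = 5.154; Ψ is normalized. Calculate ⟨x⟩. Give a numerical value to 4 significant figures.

⟨x⟩ = ∫ x |Ψ|² dx over the full domain.
Evaluating both integrals, ⟨x⟩ = d/2.
Putting d = 5.154 gives 2.5770.

⟨x⟩ ≈ 2.577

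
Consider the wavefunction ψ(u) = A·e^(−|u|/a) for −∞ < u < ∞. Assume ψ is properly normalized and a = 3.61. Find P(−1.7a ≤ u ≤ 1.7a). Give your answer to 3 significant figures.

The probability is P = ∫ |ψ|² du over [−1.7a, 1.7a].
With A² fixed by ∫|ψ|² = 1, i.e. A² = (a)^(−1), substitute and integrate.
By symmetry take twice the u ≥ 0 contribution in numerator and denominator; the 2's cancel. Substituting t = u/a, A² and the length scale cancel in the ratio: P = ∫_{0}^{1.7} e^(-2·t) dt / ∫_{0}^{∞} e^(-2·t) dt.
Using ∫ e^(-2·t) dt = -e^(-2·t)/2, the numerator is 1/2 - e^(-17/5)/2 and the denominator is 1/2.
This works out to P = 0.9666.

P ≈ 0.967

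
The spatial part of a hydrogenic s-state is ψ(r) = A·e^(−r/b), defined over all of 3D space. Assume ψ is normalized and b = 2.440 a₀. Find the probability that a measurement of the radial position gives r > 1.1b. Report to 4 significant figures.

P ≈ 0.6227

Integrate the radial probability density 4πr²|ψ|² over r > 1.1b.
Normalization gives A² = 1/(π·b^3).
Substituting u = r/b, A², 4π and the length scale all cancel in the ratio: P = ∫_{1.1}^{∞} u^2·e^(-2·u) du / ∫_{0}^{∞} u^2·e^(-2·u) du.
An antiderivative of u^2·e^(-2·u) is -(2·u^2 + 2·u + 1)·e^(-2·u)/4; evaluating from 1.1 to ∞ gives 281·e^(-11/5)/200, while the full integral is 1/4.
Taking the ratio yields P = 0.62271.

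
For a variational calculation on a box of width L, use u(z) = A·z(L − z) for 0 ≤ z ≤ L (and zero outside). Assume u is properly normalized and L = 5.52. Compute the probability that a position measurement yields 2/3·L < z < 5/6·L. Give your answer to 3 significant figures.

P = ∫_{2/3·L}^{5/6·L} |u(z)|² dz.
The normalization integral ∫|u|²dz over the whole domain equals L^5/30·A², and A² cancels in the ratio.
Substituting t = z/L, A² and the length scale cancel in the ratio: P = ∫_{2/3}^{5/6} t^2·(1 - t)^2 dt / ∫_{0}^{1} t^2·(1 - t)^2 dt.
With ∫ t^2·(1 - t)^2 dt = t^3·(6·t^2 - 15·t + 10)/30 + C, the region integral is ≈ 0.0058128 and the full one is 1/30.
This works out to P = 113/648.

P ≈ 0.174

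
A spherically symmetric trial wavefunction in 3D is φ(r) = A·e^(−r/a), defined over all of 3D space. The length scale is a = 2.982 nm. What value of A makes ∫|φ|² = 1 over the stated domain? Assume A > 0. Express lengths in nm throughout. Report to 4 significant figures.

The normalization condition is ∫|φ|² 4πr² dr = 1 from 0 to ∞.
(Spherical symmetry: dV = 4πr² dr.)
Recall ∫₀^∞ r^m e^(−r/β) dr = m!·β^(m+1), carrying out the integral gives A² · π·a^3.
Setting this equal to 1 gives A² = 1/(π·a^3).
Plugging in a = 2.982 yields A = 0.10956.

A ≈ 0.1096 nm^(-3/2)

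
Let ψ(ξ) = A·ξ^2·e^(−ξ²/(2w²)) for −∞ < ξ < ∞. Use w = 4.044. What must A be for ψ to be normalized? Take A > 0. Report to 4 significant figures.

We need A² ∫|f|² dξ = 1, taking the integral from −∞ to ∞.
With ∫_{−∞}^{∞} ξ^(2m) e^(−αξ²) dξ = (2m−1)!!·√π / (2^m α^(m+1/2)), with ψ = A·ξ^2·e^(−ξ²/(2w²)), the integral evaluates to A²·[3·√(π)·w^5/4].
Setting this equal to 1 gives A² = 1/(3·√(π)·w^5/4).
With w = 4.044: A² = 0.00069552 and A = 0.026373.

A ≈ 0.02637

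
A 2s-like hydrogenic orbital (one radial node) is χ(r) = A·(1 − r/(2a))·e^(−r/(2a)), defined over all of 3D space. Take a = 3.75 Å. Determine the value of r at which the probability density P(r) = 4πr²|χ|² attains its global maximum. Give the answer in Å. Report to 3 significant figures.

The maximum of P(r) = 4πr²|χ|² occurs where its derivative vanishes.
This gives r = a·(√(5) + 3).
With a = 3.75, the most probable radial distance is 19.64 Å.

r ≈ 19.6 Å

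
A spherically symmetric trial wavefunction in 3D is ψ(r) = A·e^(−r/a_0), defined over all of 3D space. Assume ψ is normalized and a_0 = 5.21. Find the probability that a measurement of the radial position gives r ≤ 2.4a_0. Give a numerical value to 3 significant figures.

Integrate the radial probability density 4πr²|ψ|² over r ≤ 2.4a_0.
A² is fixed by ∫₀^∞ 4πr²|ψ|² dr = 1, i.e. A² = (π·a_0^3)^(−1).
Let u = r/a_0; then A², 4π and the length scale all cancel, so P = ∫_{0}^{2.4} u^2·e^(-2·u) du ÷ ∫_{0}^{∞} u^2·e^(-2·u) du.
With ∫ u^2·e^(-2·u) du = -(2·u^2 + 2·u + 1)·e^(-2·u)/4 + C, the region integral is 1/4 - 433·e^(-24/5)/100 and the full one is 1/4.
Taking the ratio yields P = 0.8575.

P ≈ 0.857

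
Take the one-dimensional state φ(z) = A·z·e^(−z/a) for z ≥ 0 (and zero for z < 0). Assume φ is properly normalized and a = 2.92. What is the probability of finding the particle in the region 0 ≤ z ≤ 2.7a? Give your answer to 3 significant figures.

P = ∫_{0}^{2.7a} |φ(z)|² dz.
Since A² = 1/(a^3/4), this is the region integral divided by the full normalization integral.
Let u = z/a; then A² and the length scale cancel, so P = ∫_{0}^{2.7} u^2·e^(-2·u) du ÷ ∫_{0}^{∞} u^2·e^(-2·u) du.
Using ∫ u^2·e^(-2·u) du = -(2·u^2 + 2·u + 1)·e^(-2·u)/4, the numerator is 1/4 - 1049·e^(-27/5)/200 and the denominator is 1/4.
This works out to P = 0.9052.

P ≈ 0.905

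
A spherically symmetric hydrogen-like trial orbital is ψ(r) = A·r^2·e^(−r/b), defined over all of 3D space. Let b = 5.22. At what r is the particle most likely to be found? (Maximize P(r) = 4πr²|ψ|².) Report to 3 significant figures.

r ≈ 15.7

Differentiate P(r) = 4πr²|ψ|² with respect to r and set to zero.
Solving yields r = 3·b.
With b = 5.22, the most probable radial distance is 15.66.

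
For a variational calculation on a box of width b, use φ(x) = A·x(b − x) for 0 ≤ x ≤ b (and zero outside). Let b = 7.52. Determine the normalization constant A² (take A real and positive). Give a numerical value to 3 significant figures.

Require ∫ |φ|² dx = 1 over the whole domain.
Expanding the polynomial and integrating term by term, the integral (without the A² prefactor) comes out to b^5/30.
Hence A² = 1/[b^5/30].
Substituting b = 7.52 gives A² = 0.001247, so A = 0.03532.

A^2 ≈ 0.00125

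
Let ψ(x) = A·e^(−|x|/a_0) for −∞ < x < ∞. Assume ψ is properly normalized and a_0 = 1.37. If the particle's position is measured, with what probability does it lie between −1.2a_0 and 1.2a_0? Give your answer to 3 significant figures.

The probability is P = ∫ |ψ|² dx over [−1.2a_0, 1.2a_0].
With A² fixed by ∫|ψ|² = 1, i.e. A² = (a_0)^(−1), substitute and integrate.
Both integrals are even about x = 0, so only the x ≥ 0 halves are needed (the factors of 2 cancel). In terms of u = x/a_0 (A² and the length scale cancel between numerator and denominator), P = [∫_{0}^{1.2} e^(-2·u) du] / [∫_{0}^{∞} e^(-2·u) du].
Using ∫ e^(-2·u) du = -e^(-2·u)/2, the numerator is 1/2 - e^(-12/5)/2 and the denominator is 1/2.
Evaluating gives P = 0.9093.

P ≈ 0.909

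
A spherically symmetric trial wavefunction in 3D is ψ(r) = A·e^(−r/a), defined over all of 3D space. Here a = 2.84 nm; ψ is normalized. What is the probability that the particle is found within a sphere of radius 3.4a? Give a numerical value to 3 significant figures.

P ≈ 0.966

P = ∫ |ψ|² 4πr² dr over r ≤ 3.4a.
The full normalization integral is A²·[π·a^3] = 1, fixing A².
Let u = r/a; then A², 4π and the length scale all cancel, so P = ∫_{0}^{3.4} u^2·e^(-2·u) du ÷ ∫_{0}^{∞} u^2·e^(-2·u) du.
Using ∫ u^2·e^(-2·u) du = -(2·u^2 + 2·u + 1)·e^(-2·u)/4, the numerator is 1/4 - 773·e^(-34/5)/100 and the denominator is 1/4.
The region integral divided by the full integral gives P = 0.9656.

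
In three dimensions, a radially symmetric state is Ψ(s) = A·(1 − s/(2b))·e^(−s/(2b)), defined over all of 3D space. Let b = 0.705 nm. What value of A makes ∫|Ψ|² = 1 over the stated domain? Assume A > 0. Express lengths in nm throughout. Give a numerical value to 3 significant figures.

The normalization condition is ∫|Ψ|² 4πs² ds = 1 from 0 to ∞.
The angular integral contributes 4π, leaving ∫₀^∞ s²|Ψ|² ds.
With ∫₀^∞ s^4 e^(−αs) ds = 4!/α^5, the integral (without the A² prefactor) comes out to 8·π·b^3.
Hence A² = 1/[8·π·b^3].
Plugging in b = 0.705 yields A = 0.3370.

A ≈ 0.337 nm^(-3/2)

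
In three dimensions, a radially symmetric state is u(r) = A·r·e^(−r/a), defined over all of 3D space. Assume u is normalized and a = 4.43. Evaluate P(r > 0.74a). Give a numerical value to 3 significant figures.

P ≈ 0.982

With dV = 4πr²dr, the probability is ∫|u|² dV over r > 0.74a.
Normalization gives A² = 1/(3·π·a^5).
In terms of t = r/a (A², 4π and the length scale all cancel between numerator and denominator), P = [∫_{0.74}^{∞} t^4·e^(-2·t) dt] / [∫_{0}^{∞} t^4·e^(-2·t) dt].
Using ∫ t^4·e^(-2·t) dt = -(t^4/2 + t^3 + 3·t^2/2 + 3·t/2 + 3/4)·e^(-2·t), the numerator is ≈ 0.73676 and the denominator is 3/4.
Taking the ratio yields P = 0.9823.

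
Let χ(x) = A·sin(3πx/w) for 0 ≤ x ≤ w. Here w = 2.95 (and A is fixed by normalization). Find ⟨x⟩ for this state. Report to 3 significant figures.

⟨x⟩ ≈ 1.48

The expectation value is the |χ|²-weighted average of x: ∫ x|χ|² dx.
The ratio of the moment integral to the normalization integral gives ⟨x⟩ = w/2.
With w = 2.95, ⟨x⟩ = 1.475.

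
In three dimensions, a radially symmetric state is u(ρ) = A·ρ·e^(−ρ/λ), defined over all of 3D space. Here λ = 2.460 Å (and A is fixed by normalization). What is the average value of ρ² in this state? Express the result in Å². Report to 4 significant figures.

⟨ρ²⟩ = ∫ ρ^2 |u|² 4πρ² dρ over the full domain.
With ∫₀^∞ ρ^6 e^(−αρ) dρ = 6!/α^7, evaluating both integrals, ⟨ρ²⟩ = 15·λ^2/2.
Putting λ = 2.460 gives 45.387.

⟨ρ^2⟩ ≈ 45.39 Å^2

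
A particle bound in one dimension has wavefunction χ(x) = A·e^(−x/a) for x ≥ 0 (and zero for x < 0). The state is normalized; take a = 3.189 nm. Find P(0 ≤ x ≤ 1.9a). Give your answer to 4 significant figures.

The probability is P = ∫ |χ|² dx over [0, 1.9a].
With A² fixed by ∫|χ|² = 1, i.e. A² = (a/2)^(−1), substitute and integrate.
Let u = x/a; then A² and the length scale cancel, so P = ∫_{0}^{1.9} e^(-2·u) du ÷ ∫_{0}^{∞} e^(-2·u) du.
An antiderivative of e^(-2·u) is -e^(-2·u)/2; evaluating from 0 to 1.9 gives 1/2 - e^(-19/5)/2, while the full integral is 1/2.
Taking the ratio, P = 0.97763.

P ≈ 0.9776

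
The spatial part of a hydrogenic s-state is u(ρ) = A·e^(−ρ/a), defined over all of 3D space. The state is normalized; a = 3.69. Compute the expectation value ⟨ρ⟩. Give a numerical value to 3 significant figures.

By definition ⟨ρ⟩ = ∫ ρ |u(ρ)|² 4πρ² dρ.
With ∫₀^∞ ρ^3 e^(−αρ) dρ = 3!/α^4, evaluating both integrals, ⟨ρ⟩ = 3·a/2.
Putting a = 3.69 gives 5.535.

⟨ρ⟩ ≈ 5.54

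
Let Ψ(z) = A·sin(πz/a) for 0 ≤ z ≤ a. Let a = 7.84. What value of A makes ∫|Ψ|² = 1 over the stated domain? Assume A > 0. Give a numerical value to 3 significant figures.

Normalization requires ∫|Ψ|² dz = 1, integrated from 0 to a.
The integral (without the A² prefactor) comes out to a/2.
Hence A² = 1/[a/2].
Substituting a = 7.84 gives A² = 0.2551, so A = 0.5051.

A ≈ 0.505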